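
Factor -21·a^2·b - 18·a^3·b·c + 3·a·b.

3·a·b(-7·a - 6·a^2·c + 1)

-21·a^2·b - 18·a^3·b·c + 3·a·b
= 3(-7·a^2·b - 6·a^3·b·c + a·b)    [factor out 3]
= 3·a·b(-7·a - 6·a^2·c + 1)    [factor out a·b]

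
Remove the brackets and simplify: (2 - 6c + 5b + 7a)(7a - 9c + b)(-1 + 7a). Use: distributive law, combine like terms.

-14a + 49a² + 18c - 21ac - 2b - 28ab - 735a²c - 54c² + 378ac² + 51bc - 357abc + 294a²b - 5b² + 35ab² + 343a³

(2 - 6c + 5b + 7a)(7a - 9c + b)(-1 + 7a)
= (14a - 18c + 2b - 42ac + 54c² - 6bc + 35ab - 45bc + 5b² + 49a² - 63ac + 7ab)(-1 + 7a)    [distributive law]
= (14a - 18c + 2b - 105ac + 54c² - 51bc + 42ab + 5b² + 49a²)(-1 + 7a)    [combine like terms]
= -14a + 98a² + 18c - 126ac - 2b + 14ab + 105ac - 735a²c - 54c² + 378ac² + 51bc - 357abc - 42ab + 294a²b - 5b² + 35ab² - 49a² + 343a³    [distributive law]
= -14a + 49a² + 18c - 21ac - 2b - 28ab - 735a²c - 54c² + 378ac² + 51bc - 357abc + 294a²b - 5b² + 35ab² + 343a³    [combine like terms]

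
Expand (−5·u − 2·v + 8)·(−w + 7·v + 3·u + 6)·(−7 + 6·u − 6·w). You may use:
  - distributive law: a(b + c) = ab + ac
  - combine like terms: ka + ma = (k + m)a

−47·u·w + 120·u^2·w − 30·u·w^2 + 551·u·v − 246·u^2·v + 258·u·v·w + 69·u^2 − 90·u^3 + 330·u − 278·v·w − 12·v·w^2 + 98·v^2 − 84·u·v^2 + 84·v^2·w − 308·v − 232·w + 48·w^2 − 336

(−5·u − 2·v + 8)·(−w + 7·v + 3·u + 6)·(−7 + 6·u − 6·w)
= (5·u·w − 35·u·v − 15·u^2 − 30·u + 2·v·w − 14·v^2 − 6·u·v − 12·v − 8·w + 56·v + 24·u + 48)·(−7 + 6·u − 6·w)    [distributive law]
= (5·u·w − 41·u·v − 15·u^2 − 6·u + 2·v·w − 14·v^2 + 44·v − 8·w + 48)·(−7 + 6·u − 6·w)    [combine like terms]
= −35·u·w + 30·u^2·w − 30·u·w^2 + 287·u·v − 246·u^2·v + 246·u·v·w + 105·u^2 − 90·u^3 + 90·u^2·w + 42·u − 36·u^2 + 36·u·w − 14·v·w + 12·u·v·w − 12·v·w^2 + 98·v^2 − 84·u·v^2 + 84·v^2·w − 308·v + 264·u·v − 264·v·w + 56·w − 48·u·w + 48·w^2 − 336 + 288·u − 288·w    [distributive law]
= −47·u·w + 120·u^2·w − 30·u·w^2 + 551·u·v − 246·u^2·v + 258·u·v·w + 69·u^2 − 90·u^3 + 330·u − 278·v·w − 12·v·w^2 + 98·v^2 − 84·u·v^2 + 84·v^2·w − 308·v − 232·w + 48·w^2 − 336    [combine like terms]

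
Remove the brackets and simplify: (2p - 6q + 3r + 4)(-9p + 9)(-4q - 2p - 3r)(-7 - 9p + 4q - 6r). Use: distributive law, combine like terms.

(2p - 6q + 3r + 4)(-9p + 9)(-4q - 2p - 3r)(-7 - 9p + 4q - 6r)
= (-18p² + 18p + 54pq - 54q - 27pr + 27r - 36p + 36)(-4q - 2p - 3r)(-7 - 9p + 4q - 6r)    [distributive law]
= (-18p² - 18p + 54pq - 54q - 27pr + 27r + 36)(-4q - 2p - 3r)(-7 - 9p + 4q - 6r)    [combine like terms]
= (72p²q + 36p³ + 54p²r + 72pq + 36p² + 54pr - 216pq² - 108p²q - 162pqr + 216q² + 108pq + 162qr + 108pqr + 54p²r + 81pr² - 108qr - 54pr - 81r² - 144q - 72p - 108r)(-7 - 9p + 4q - 6r)    [distributive law]
= (-36p²q + 36p³ + 108p²r + 180pq + 36p² - 216pq² - 54pqr + 216q² + 54qr + 81pr² - 81r² - 144q - 72p - 108r)(-7 - 9p + 4q - 6r)    [combine like terms]
= 252p²q + 324p³q - 144p²q² + 216p²qr - 252p³ - 324p⁴ + 144p³q - 216p³r - 756p²r - 972p³r + 432p²qr - 648p²r² - 1260pq - 1620p²q + 720pq² - 1080pqr - 252p² - 324p³ + 144p²q - 216p²r + 1512pq² + 1944p²q² - 864pq³ + 1296pq²r + 378pqr + 486p²qr - 216pq²r + 324pqr² - 1512q² - 1944pq² + 864q³ - 1296q²r - 378qr - 486pqr + 216q²r - 324qr² - 567pr² - 729p²r² + 324pqr² - 486pr³ + 567r² + 729pr² - 324qr² + 486r³ + 1008q + 1296pq - 576q² + 864qr + 504p + 648p² - 288pq + 432pr + 756r + 972pr - 432qr + 648r²    [distributive law]
= -1224p²q + 468p³q + 1800p²q² + 1134p²qr - 576p³ - 324p⁴ - 1188p³r - 972p²r - 1377p²r² - 252pq + 288pq² - 1188pqr + 396p² - 864pq³ + 1080pq²r + 648pqr² - 2088q² + 864q³ - 1080q²r + 54qr - 648qr² + 162pr² - 486pr³ + 1215r² + 486r³ + 1008q + 504p + 1404pr + 756r    [combine like terms]

-1224p²q + 468p³q + 1800p²q² + 1134p²qr - 576p³ - 324p⁴ - 1188p³r - 972p²r - 1377p²r² - 252pq + 288pq² - 1188pqr + 396p² - 864pq³ + 1080pq²r + 648pqr² - 2088q² + 864q³ - 1080q²r + 54qr - 648qr² + 162pr² - 486pr³ + 1215r² + 486r³ + 1008q + 504p + 1404pr + 756r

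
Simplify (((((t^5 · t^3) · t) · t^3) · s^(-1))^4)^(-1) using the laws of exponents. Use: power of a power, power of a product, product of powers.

s^4·t^(-48)

(((((t^5 · t^3) · t) · t^3) · s^(-1))^4)^(-1)
= ((((t^5 · t^3) · t) · t^3) · s^(-1))^(-4)    [power of a power]
= ((((t^5 · t^3) · t) · t^3)^(-4)) · ((s^(-1))^(-4))    [power of a product]
= ((((t^5 · t^3) · t)^(-4)) · ((t^3)^(-4))) · ((s^(-1))^(-4))    [power of a product]
= ((((t^5 · t^3)^(-4)) · (t^(-4))) · ((t^3)^(-4))) · ((s^(-1))^(-4))    [power of a product]
= (((((t^5)^(-4)) · ((t^3)^(-4))) · (t^(-4))) · ((t^3)^(-4))) · ((s^(-1))^(-4))    [power of a product]
= (((t^(-20) · ((t^3)^(-4))) · (t^(-4))) · ((t^3)^(-4))) · ((s^(-1))^(-4))    [power of a power]
= (((t^(-20) · t^(-12)) · (t^(-4))) · ((t^3)^(-4))) · ((s^(-1))^(-4))    [power of a power]
= ((t^(-32) · (t^(-4))) · ((t^3)^(-4))) · ((s^(-1))^(-4))    [product of powers]
= (t^(-36) · ((t^3)^(-4))) · ((s^(-1))^(-4))    [product of powers]
= (t^(-36) · t^(-12)) · ((s^(-1))^(-4))    [power of a power]
= t^(-48) · ((s^(-1))^(-4))    [product of powers]
= t^(-48) · s^4    [power of a power]
= s^4·t^(-48)    [rearrange]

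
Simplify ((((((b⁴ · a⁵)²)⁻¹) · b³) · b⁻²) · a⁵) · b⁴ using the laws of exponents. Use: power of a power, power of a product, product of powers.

((((((b⁴ · a⁵)²)⁻¹) · b³) · b⁻²) · a⁵) · b⁴
= (((((b⁴ · a⁵)⁻²) · b³) · b⁻²) · a⁵) · b⁴    [power of a power]
= ((((((b⁴)⁻²) · ((a⁵)⁻²)) · b³) · b⁻²) · a⁵) · b⁴    [power of a product]
= ((((b⁻⁸ · ((a⁵)⁻²)) · b³) · b⁻²) · a⁵) · b⁴    [power of a power]
= ((((b⁻⁸ · a⁻¹⁰) · b³) · b⁻²) · a⁵) · b⁴    [power of a power]
= a⁻⁵b⁻³    [product of powers]

a⁻⁵b⁻³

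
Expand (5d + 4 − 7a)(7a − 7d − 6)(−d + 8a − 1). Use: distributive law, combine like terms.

(5d + 4 − 7a)(7a − 7d − 6)(−d + 8a − 1)
= (35ad − 35d^2 − 30d + 28a − 28d − 24 − 49a^2 + 49ad + 42a)(−d + 8a − 1)    [distributive law]
= (84ad − 35d^2 − 58d + 70a − 24 − 49a^2)(−d + 8a − 1)    [combine like terms]
= −84ad^2 + 672a^2d − 84ad + 35d^3 − 280ad^2 + 35d^2 + 58d^2 − 464ad + 58d − 70ad + 560a^2 − 70a + 24d − 192a + 24 + 49a^2d − 392a^3 + 49a^2    [distributive law]
= −364ad^2 + 721a^2d − 618ad + 35d^3 + 93d^2 + 82d + 609a^2 − 262a + 24 − 392a^3    [combine like terms]

−364ad^2 + 721a^2d − 618ad + 35d^3 + 93d^2 + 82d + 609a^2 − 262a + 24 − 392a^3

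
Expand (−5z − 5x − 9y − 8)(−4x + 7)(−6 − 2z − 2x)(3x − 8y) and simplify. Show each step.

(−5z − 5x − 9y − 8)(−4x + 7)(−6 − 2z − 2x)(3x − 8y)
= (20xz − 35z + 20x^2 − 35x + 36xy − 63y + 32x − 56)(−6 − 2z − 2x)(3x − 8y)    [distributive law]
= (20xz − 35z + 20x^2 − 3x + 36xy − 63y − 56)(−6 − 2z − 2x)(3x − 8y)    [combine like terms]
= (−120xz − 40xz^2 − 40x^2z + 210z + 70z^2 + 70xz − 120x^2 − 40x^2z − 40x^3 + 18x + 6xz + 6x^2 − 216xy − 72xyz − 72x^2y + 378y + 126yz + 126xy + 336 + 112z + 112x)(3x − 8y)    [distributive law]
= (−44xz − 40xz^2 − 80x^2z + 322z + 70z^2 − 114x^2 − 40x^3 + 130x − 90xy − 72xyz − 72x^2y + 378y + 126yz + 336)(3x − 8y)    [combine like terms]
= −132x^2z + 352xyz − 120x^2z^2 + 320xyz^2 − 240x^3z + 640x^2yz + 966xz − 2576yz + 210xz^2 − 560yz^2 − 342x^3 + 912x^2y − 120x^4 + 320x^3y + 390x^2 − 1040xy − 270x^2y + 720xy^2 − 216x^2yz + 576xy^2z − 216x^3y + 576x^2y^2 + 1134xy − 3024y^2 + 378xyz − 1008y^2z + 1008x − 2688y    [distributive law]
= −132x^2z + 730xyz − 120x^2z^2 + 320xyz^2 − 240x^3z + 424x^2yz + 966xz − 2576yz + 210xz^2 − 560yz^2 − 342x^3 + 642x^2y − 120x^4 + 104x^3y + 390x^2 + 94xy + 720xy^2 + 576xy^2z + 576x^2y^2 − 3024y^2 − 1008y^2z + 1008x − 2688y    [combine like terms]

−132x^2z + 730xyz − 120x^2z^2 + 320xyz^2 − 240x^3z + 424x^2yz + 966xz − 2576yz + 210xz^2 − 560yz^2 − 342x^3 + 642x^2y − 120x^4 + 104x^3y + 390x^2 + 94xy + 720xy^2 + 576xy^2z + 576x^2y^2 − 3024y^2 − 1008y^2z + 1008x − 2688y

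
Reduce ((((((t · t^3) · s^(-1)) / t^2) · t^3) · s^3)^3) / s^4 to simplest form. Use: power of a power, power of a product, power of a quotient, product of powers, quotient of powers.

s^2·t^15

((((((t · t^3) · s^(-1)) / t^2) · t^3) · s^3)^3) / s^4
= ((((((t · t^3) · s^(-1)) / t^2) · t^3)^3) · ((s^3)^3)) / s^4    [power of a product]
= ((((((t · t^3) · s^(-1)) / t^2)^3) · ((t^3)^3)) · ((s^3)^3)) / s^4    [power of a product]
= ((((((t · t^3) · s^(-1))^3) / ((t^2)^3)) · ((t^3)^3)) · ((s^3)^3)) / s^4    [power of a quotient]
= ((((((t · t^3)^3) · ((s^(-1))^3)) / ((t^2)^3)) · ((t^3)^3)) · ((s^3)^3)) / s^4    [power of a product]
= ((((((t^3) · ((t^3)^3)) · ((s^(-1))^3)) / ((t^2)^3)) · ((t^3)^3)) · ((s^3)^3)) / s^4    [power of a product]
= (((((t^3 · t^9) · ((s^(-1))^3)) / ((t^2)^3)) · ((t^3)^3)) · ((s^3)^3)) / s^4    [power of a power]
= ((((t^12 · ((s^(-1))^3)) / ((t^2)^3)) · ((t^3)^3)) · ((s^3)^3)) / s^4    [product of powers]
= ((((t^12 · s^(-3)) / ((t^2)^3)) · ((t^3)^3)) · ((s^3)^3)) / s^4    [power of a power]
= ((((t^12 · s^(-3)) / t^6) · ((t^3)^3)) · ((s^3)^3)) / s^4    [power of a power]
= ((((t^12 · s^(-3)) / t^6) · t^9) · ((s^3)^3)) / s^4    [power of a power]
= ((((t^12 · s^(-3)) / t^6) · t^9) · s^9) / s^4    [power of a power]
= s^2·t^15    [quotient of powers; product of powers]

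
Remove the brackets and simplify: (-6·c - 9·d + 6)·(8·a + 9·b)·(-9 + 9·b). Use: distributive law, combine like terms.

(-6·c - 9·d + 6)·(8·a + 9·b)·(-9 + 9·b)
= (-48·a·c - 54·b·c - 72·a·d - 81·b·d + 48·a + 54·b)·(-9 + 9·b)    [distributive law]
= 432·a·c - 432·a·b·c + 486·b·c - 486·b^2·c + 648·a·d - 648·a·b·d + 729·b·d - 729·b^2·d - 432·a + 432·a·b - 486·b + 486·b^2    [distributive law]

432·a·c - 432·a·b·c + 486·b·c - 486·b^2·c + 648·a·d - 648·a·b·d + 729·b·d - 729·b^2·d - 432·a + 432·a·b - 486·b + 486·b^2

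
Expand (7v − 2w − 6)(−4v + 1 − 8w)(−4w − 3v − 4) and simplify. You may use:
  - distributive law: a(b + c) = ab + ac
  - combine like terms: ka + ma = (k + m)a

(7v − 2w − 6)(−4v + 1 − 8w)(−4w − 3v − 4)
= (−28v^2 + 7v − 56vw + 8vw − 2w + 16w^2 + 24v − 6 + 48w)(−4w − 3v − 4)    [distributive law]
= (−28v^2 + 31v − 48vw + 46w + 16w^2 − 6)(−4w − 3v − 4)    [combine like terms]
= 112v^2w + 84v^3 + 112v^2 − 124vw − 93v^2 − 124v + 192vw^2 + 144v^2w + 192vw − 184w^2 − 138vw − 184w − 64w^3 − 48vw^2 − 64w^2 + 24w + 18v + 24    [distributive law]
= 256v^2w + 84v^3 + 19v^2 − 70vw − 106v + 144vw^2 − 248w^2 − 160w − 64w^3 + 24    [combine like terms]

256v^2w + 84v^3 + 19v^2 − 70vw − 106v + 144vw^2 − 248w^2 − 160w − 64w^3 + 24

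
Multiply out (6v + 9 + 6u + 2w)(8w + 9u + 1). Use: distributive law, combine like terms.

48vw + 54uv + 6v + 74w + 87u + 9 + 66uw + 54u^2 + 16w^2

(6v + 9 + 6u + 2w)(8w + 9u + 1)
= 48vw + 54uv + 6v + 72w + 81u + 9 + 48uw + 54u^2 + 6u + 16w^2 + 18uw + 2w    [distributive law]
= 48vw + 54uv + 6v + 74w + 87u + 9 + 66uw + 54u^2 + 16w^2    [combine like terms]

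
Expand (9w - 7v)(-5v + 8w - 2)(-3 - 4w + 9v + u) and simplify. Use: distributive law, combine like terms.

85vw + 1052vw^2 - 1049v^2w - 101uvw - 144w^2 - 288w^3 + 72uw^2 + 54w - 18uw + 21v^2 + 315v^3 + 35uv^2 - 42v + 14uv

(9w - 7v)(-5v + 8w - 2)(-3 - 4w + 9v + u)
= (-45vw + 72w^2 - 18w + 35v^2 - 56vw + 14v)(-3 - 4w + 9v + u)    [distributive law]
= (-101vw + 72w^2 - 18w + 35v^2 + 14v)(-3 - 4w + 9v + u)    [combine like terms]
= 303vw + 404vw^2 - 909v^2w - 101uvw - 216w^2 - 288w^3 + 648vw^2 + 72uw^2 + 54w + 72w^2 - 162vw - 18uw - 105v^2 - 140v^2w + 315v^3 + 35uv^2 - 42v - 56vw + 126v^2 + 14uv    [distributive law]
= 85vw + 1052vw^2 - 1049v^2w - 101uvw - 144w^2 - 288w^3 + 72uw^2 + 54w - 18uw + 21v^2 + 315v^3 + 35uv^2 - 42v + 14uv    [combine like terms]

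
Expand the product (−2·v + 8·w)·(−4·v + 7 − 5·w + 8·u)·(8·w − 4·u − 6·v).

(−2·v + 8·w)·(−4·v + 7 − 5·w + 8·u)·(8·w − 4·u − 6·v)
= (8·v² − 14·v + 10·v·w − 16·u·v − 32·v·w + 56·w − 40·w² + 64·u·w)·(8·w − 4·u − 6·v)    [distributive law]
= (8·v² − 14·v − 22·v·w − 16·u·v + 56·w − 40·w² + 64·u·w)·(8·w − 4·u − 6·v)    [combine like terms]
= 64·v²·w − 32·u·v² − 48·v³ − 112·v·w + 56·u·v + 84·v² − 176·v·w² + 88·u·v·w + 132·v²·w − 128·u·v·w + 64·u²·v + 96·u·v² + 448·w² − 224·u·w − 336·v·w − 320·w³ + 160·u·w² + 240·v·w² + 512·u·w² − 256·u²·w − 384·u·v·w    [distributive law]
= 196·v²·w + 64·u·v² − 48·v³ − 448·v·w + 56·u·v + 84·v² + 64·v·w² − 424·u·v·w + 64·u²·v + 448·w² − 224·u·w − 320·w³ + 672·u·w² − 256·u²·w    [combine like terms]

196·v²·w + 64·u·v² − 48·v³ − 448·v·w + 56·u·v + 84·v² + 64·v·w² − 424·u·v·w + 64·u²·v + 448·w² − 224·u·w − 320·w³ + 672·u·w² − 256·u²·w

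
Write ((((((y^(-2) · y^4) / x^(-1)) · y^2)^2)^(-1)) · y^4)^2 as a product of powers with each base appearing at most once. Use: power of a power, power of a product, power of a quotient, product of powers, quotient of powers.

x^(-4)y^(-8)

((((((y^(-2) · y^4) / x^(-1)) · y^2)^2)^(-1)) · y^4)^2
= ((((((y^(-2) · y^4) / x^(-1)) · y^2)^2)^(-1))^2) · ((y^4)^2)    [power of a product]
= (((((y^(-2) · y^4) / x^(-1)) · y^2)^2)^(-2)) · ((y^4)^2)    [power of a power]
= ((((y^(-2) · y^4) / x^(-1)) · y^2)^(-4)) · ((y^4)^2)    [power of a power]
= ((((y^(-2) · y^4) / x^(-1))^(-4)) · ((y^2)^(-4))) · ((y^4)^2)    [power of a product]
= ((((y^(-2) · y^4)^(-4)) / ((x^(-1))^(-4))) · ((y^2)^(-4))) · ((y^4)^2)    [power of a quotient]
= (((((y^(-2))^(-4)) · ((y^4)^(-4))) / ((x^(-1))^(-4))) · ((y^2)^(-4))) · ((y^4)^2)    [power of a product]
= (((y^8 · ((y^4)^(-4))) / ((x^(-1))^(-4))) · ((y^2)^(-4))) · ((y^4)^2)    [power of a power]
= (((y^8 · y^(-16)) / ((x^(-1))^(-4))) · ((y^2)^(-4))) · ((y^4)^2)    [power of a power]
= ((y^(-8) / ((x^(-1))^(-4))) · ((y^2)^(-4))) · ((y^4)^2)    [product of powers]
= ((y^(-8) / x^4) · ((y^2)^(-4))) · ((y^4)^2)    [power of a power]
= ((y^(-8) / x^4) · y^(-8)) · ((y^4)^2)    [power of a power]
= ((y^(-8) / x^4) · y^(-8)) · y^8    [power of a power]
= x^(-4)y^(-8)    [quotient of powers; product of powers]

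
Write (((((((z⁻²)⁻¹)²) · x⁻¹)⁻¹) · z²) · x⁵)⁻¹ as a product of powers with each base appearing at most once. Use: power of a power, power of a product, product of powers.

x⁻⁶z²

(((((((z⁻²)⁻¹)²) · x⁻¹)⁻¹) · z²) · x⁵)⁻¹
= (((((((z⁻²)⁻¹)²) · x⁻¹)⁻¹) · z²)⁻¹) · ((x⁵)⁻¹)    [power of a product]
= (((((((z⁻²)⁻¹)²) · x⁻¹)⁻¹)⁻¹) · ((z²)⁻¹)) · ((x⁵)⁻¹)    [power of a product]
= ((((((z⁻²)⁻¹)²) · x⁻¹)¹) · ((z²)⁻¹)) · ((x⁵)⁻¹)    [power of a power]
= ((((((z⁻²)⁻¹)²)¹) · ((x⁻¹)¹)) · ((z²)⁻¹)) · ((x⁵)⁻¹)    [power of a product]
= (((((z⁻²)⁻¹)²) · ((x⁻¹)¹)) · ((z²)⁻¹)) · ((x⁵)⁻¹)    [power of a power]
= ((((z⁻²)⁻²) · ((x⁻¹)¹)) · ((z²)⁻¹)) · ((x⁵)⁻¹)    [power of a power]
= ((z⁴ · ((x⁻¹)¹)) · ((z²)⁻¹)) · ((x⁵)⁻¹)    [power of a power]
= ((z⁴ · x⁻¹) · ((z²)⁻¹)) · ((x⁵)⁻¹)    [power of a power]
= ((z⁴ · x⁻¹) · z⁻²) · ((x⁵)⁻¹)    [power of a power]
= ((z⁴ · x⁻¹) · z⁻²) · x⁻⁵    [power of a power]
= x⁻⁶z²    [product of powers]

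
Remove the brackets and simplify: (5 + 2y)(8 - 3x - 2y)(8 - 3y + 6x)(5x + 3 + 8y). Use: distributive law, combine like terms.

1960x + 960 + 2344y + 699xy - 726y² + 330x² - 663x²y - 4xy² - 450x³ - 364y³ - 318x²y² + 12xy³ - 180x³y + 96y⁴

(5 + 2y)(8 - 3x - 2y)(8 - 3y + 6x)(5x + 3 + 8y)
= (40 - 15x - 10y + 16y - 6xy - 4y²)(8 - 3y + 6x)(5x + 3 + 8y)    [distributive law]
= (40 - 15x + 6y - 6xy - 4y²)(8 - 3y + 6x)(5x + 3 + 8y)    [combine like terms]
= (320 - 120y + 240x - 120x + 45xy - 90x² + 48y - 18y² + 36xy - 48xy + 18xy² - 36x²y - 32y² + 12y³ - 24xy²)(5x + 3 + 8y)    [distributive law]
= (320 - 72y + 120x + 33xy - 90x² - 50y² - 6xy² - 36x²y + 12y³)(5x + 3 + 8y)    [combine like terms]
= 1600x + 960 + 2560y - 360xy - 216y - 576y² + 600x² + 360x + 960xy + 165x²y + 99xy + 264xy² - 450x³ - 270x² - 720x²y - 250xy² - 150y² - 400y³ - 30x²y² - 18xy² - 48xy³ - 180x³y - 108x²y - 288x²y² + 60xy³ + 36y³ + 96y⁴    [distributive law]
= 1960x + 960 + 2344y + 699xy - 726y² + 330x² - 663x²y - 4xy² - 450x³ - 364y³ - 318x²y² + 12xy³ - 180x³y + 96y⁴    [combine like terms]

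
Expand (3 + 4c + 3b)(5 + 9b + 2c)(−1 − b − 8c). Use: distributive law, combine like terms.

−15 − 57b − 146c − 69b² − 404bc − 216c² − 258b²c − 344bc² − 64c³ − 27b³

(3 + 4c + 3b)(5 + 9b + 2c)(−1 − b − 8c)
= (15 + 27b + 6c + 20c + 36bc + 8c² + 15b + 27b² + 6bc)(−1 − b − 8c)    [distributive law]
= (15 + 42b + 26c + 42bc + 8c² + 27b²)(−1 − b − 8c)    [combine like terms]
= −15 − 15b − 120c − 42b − 42b² − 336bc − 26c − 26bc − 208c² − 42bc − 42b²c − 336bc² − 8c² − 8bc² − 64c³ − 27b² − 27b³ − 216b²c    [distributive law]
= −15 − 57b − 146c − 69b² − 404bc − 216c² − 258b²c − 344bc² − 64c³ − 27b³    [combine like terms]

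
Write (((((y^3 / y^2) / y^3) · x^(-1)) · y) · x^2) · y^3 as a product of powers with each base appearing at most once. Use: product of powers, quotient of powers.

x·y^2

(((((y^3 / y^2) / y^3) · x^(-1)) · y) · x^2) · y^3
= ((((y / y^3) · x^(-1)) · y) · x^2) · y^3    [quotient of powers]
= (((y^(-2) · x^(-1)) · y) · x^2) · y^3    [quotient of powers]
= x·y^2    [product of powers]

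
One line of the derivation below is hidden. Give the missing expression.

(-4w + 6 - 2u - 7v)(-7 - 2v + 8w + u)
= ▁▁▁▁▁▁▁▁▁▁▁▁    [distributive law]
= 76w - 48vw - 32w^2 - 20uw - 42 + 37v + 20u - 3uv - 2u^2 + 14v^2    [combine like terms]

By distributive law:

28w + 8vw - 32w^2 - 4uw - 42 - 12v + 48w + 6u + 14u + 4uv - 16uw - 2u^2 + 49v + 14v^2 - 56vw - 7uv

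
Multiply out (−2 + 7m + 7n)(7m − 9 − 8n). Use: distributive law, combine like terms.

−77m + 18 − 47n + 49m^2 − 7mn − 56n^2

(−2 + 7m + 7n)(7m − 9 − 8n)
= −14m + 18 + 16n + 49m^2 − 63m − 56mn + 49mn − 63n − 56n^2    [distributive law]
= −77m + 18 − 47n + 49m^2 − 7mn − 56n^2    [combine like terms]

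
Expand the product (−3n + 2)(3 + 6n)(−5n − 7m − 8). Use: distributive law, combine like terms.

129n^2 − 21mn − 54n + 90n^3 + 126mn^2 − 42m − 48

(−3n + 2)(3 + 6n)(−5n − 7m − 8)
= (−9n − 18n^2 + 6 + 12n)(−5n − 7m − 8)    [distributive law]
= (3n − 18n^2 + 6)(−5n − 7m − 8)    [combine like terms]
= −15n^2 − 21mn − 24n + 90n^3 + 126mn^2 + 144n^2 − 30n − 42m − 48    [distributive law]
= 129n^2 − 21mn − 54n + 90n^3 + 126mn^2 − 42m − 48    [combine like terms]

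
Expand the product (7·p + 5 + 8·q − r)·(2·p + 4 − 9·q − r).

(7·p + 5 + 8·q − r)·(2·p + 4 − 9·q − r)
= 14·p² + 28·p − 63·p·q − 7·p·r + 10·p + 20 − 45·q − 5·r + 16·p·q + 32·q − 72·q² − 8·q·r − 2·p·r − 4·r + 9·q·r + r²    [distributive law]
= 14·p² + 38·p − 47·p·q − 9·p·r + 20 − 13·q − 9·r − 72·q² + q·r + r²    [combine like terms]

14·p² + 38·p − 47·p·q − 9·p·r + 20 − 13·q − 9·r − 72·q² + q·r + r²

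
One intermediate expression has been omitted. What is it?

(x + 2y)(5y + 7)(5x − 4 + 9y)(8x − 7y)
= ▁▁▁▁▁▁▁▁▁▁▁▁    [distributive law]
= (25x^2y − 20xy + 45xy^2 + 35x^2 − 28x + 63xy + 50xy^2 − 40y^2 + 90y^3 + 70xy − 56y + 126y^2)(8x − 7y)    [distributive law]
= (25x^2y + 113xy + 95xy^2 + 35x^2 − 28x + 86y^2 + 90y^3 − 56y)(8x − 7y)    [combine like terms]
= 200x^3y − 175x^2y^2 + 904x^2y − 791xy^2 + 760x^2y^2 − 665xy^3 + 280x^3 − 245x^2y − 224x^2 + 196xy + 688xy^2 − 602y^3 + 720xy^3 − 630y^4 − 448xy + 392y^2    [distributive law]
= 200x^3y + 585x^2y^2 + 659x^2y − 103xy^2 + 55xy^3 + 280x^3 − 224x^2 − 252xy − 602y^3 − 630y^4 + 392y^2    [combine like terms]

After distributive law, the bracketed line is:

(5xy + 7x + 10y^2 + 14y)(5x − 4 + 9y)(8x − 7y)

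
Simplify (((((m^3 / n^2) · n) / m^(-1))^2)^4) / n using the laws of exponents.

(((((m^3 / n^2) · n) / m^(-1))^2)^4) / n
= ((((m^3 / n^2) · n) / m^(-1))^8) / n    [power of a power]
= ((((m^3 / n^2) · n)^8) / ((m^(-1))^8)) / n    [power of a quotient]
= ((((m^3 / n^2)^8) · (n^8)) / ((m^(-1))^8)) / n    [power of a product]
= (((((m^3)^8) / ((n^2)^8)) · (n^8)) / ((m^(-1))^8)) / n    [power of a quotient]
= (((m^24 / ((n^2)^8)) · (n^8)) / ((m^(-1))^8)) / n    [power of a power]
= (((m^24 / n^16) · (n^8)) / ((m^(-1))^8)) / n    [power of a power]
= (((m^24 / n^16) · n^8) / m^(-8)) / n    [power of a power]
= m^32·n^(-9)    [quotient of powers; product of powers]

m^32·n^(-9)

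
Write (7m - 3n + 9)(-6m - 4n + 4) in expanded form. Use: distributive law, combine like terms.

(7m - 3n + 9)(-6m - 4n + 4)
= -42m^2 - 28mn + 28m + 18mn + 12n^2 - 12n - 54m - 36n + 36    [distributive law]
= -42m^2 - 10mn - 26m + 12n^2 - 48n + 36    [combine like terms]

-42m^2 - 10mn - 26m + 12n^2 - 48n + 36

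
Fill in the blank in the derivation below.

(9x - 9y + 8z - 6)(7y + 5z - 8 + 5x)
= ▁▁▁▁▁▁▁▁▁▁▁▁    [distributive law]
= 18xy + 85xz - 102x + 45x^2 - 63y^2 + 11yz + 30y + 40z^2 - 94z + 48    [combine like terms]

By distributive law:

63xy + 45xz - 72x + 45x^2 - 63y^2 - 45yz + 72y - 45xy + 56yz + 40z^2 - 64z + 40xz - 42y - 30z + 48 - 30x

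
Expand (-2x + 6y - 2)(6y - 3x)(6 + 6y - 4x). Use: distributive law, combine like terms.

-96xy - 324xy² + 156x²y + 12x² - 24x³ + 144y² + 216y³ - 72y + 36x

(-2x + 6y - 2)(6y - 3x)(6 + 6y - 4x)
= (-12xy + 6x² + 36y² - 18xy - 12y + 6x)(6 + 6y - 4x)    [distributive law]
= (-30xy + 6x² + 36y² - 12y + 6x)(6 + 6y - 4x)    [combine like terms]
= -180xy - 180xy² + 120x²y + 36x² + 36x²y - 24x³ + 216y² + 216y³ - 144xy² - 72y - 72y² + 48xy + 36x + 36xy - 24x²    [distributive law]
= -96xy - 324xy² + 156x²y + 12x² - 24x³ + 144y² + 216y³ - 72y + 36x    [combine like terms]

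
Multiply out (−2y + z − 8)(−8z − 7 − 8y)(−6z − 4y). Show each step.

(−2y + z − 8)(−8z − 7 − 8y)(−6z − 4y)
= (16yz + 14y + 16y^2 − 8z^2 − 7z − 8yz + 64z + 56 + 64y)(−6z − 4y)    [distributive law]
= (8yz + 78y + 16y^2 − 8z^2 + 57z + 56)(−6z − 4y)    [combine like terms]
= −48yz^2 − 32y^2z − 468yz − 312y^2 − 96y^2z − 64y^3 + 48z^3 + 32yz^2 − 342z^2 − 228yz − 336z − 224y    [distributive law]
= −16yz^2 − 128y^2z − 696yz − 312y^2 − 64y^3 + 48z^3 − 342z^2 − 336z − 224y    [combine like terms]

−16yz^2 − 128y^2z − 696yz − 312y^2 − 64y^3 + 48z^3 − 342z^2 − 336z − 224y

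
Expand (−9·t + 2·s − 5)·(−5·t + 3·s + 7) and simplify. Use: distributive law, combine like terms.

(−9·t + 2·s − 5)·(−5·t + 3·s + 7)
= 45·t^2 − 27·s·t − 63·t − 10·s·t + 6·s^2 + 14·s + 25·t − 15·s − 35    [distributive law]
= 45·t^2 − 37·s·t − 38·t + 6·s^2 − s − 35    [combine like terms]

45·t^2 − 37·s·t − 38·t + 6·s^2 − s − 35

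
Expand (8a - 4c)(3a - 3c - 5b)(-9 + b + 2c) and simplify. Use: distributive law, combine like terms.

(8a - 4c)(3a - 3c - 5b)(-9 + b + 2c)
= (24a^2 - 24ac - 40ab - 12ac + 12c^2 + 20bc)(-9 + b + 2c)    [distributive law]
= (24a^2 - 36ac - 40ab + 12c^2 + 20bc)(-9 + b + 2c)    [combine like terms]
= -216a^2 + 24a^2b + 48a^2c + 324ac - 36abc - 72ac^2 + 360ab - 40ab^2 - 80abc - 108c^2 + 12bc^2 + 24c^3 - 180bc + 20b^2c + 40bc^2    [distributive law]
= -216a^2 + 24a^2b + 48a^2c + 324ac - 116abc - 72ac^2 + 360ab - 40ab^2 - 108c^2 + 52bc^2 + 24c^3 - 180bc + 20b^2c    [combine like terms]

-216a^2 + 24a^2b + 48a^2c + 324ac - 116abc - 72ac^2 + 360ab - 40ab^2 - 108c^2 + 52bc^2 + 24c^3 - 180bc + 20b^2c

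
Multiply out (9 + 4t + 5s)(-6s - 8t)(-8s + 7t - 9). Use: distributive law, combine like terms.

(9 + 4t + 5s)(-6s - 8t)(-8s + 7t - 9)
= (-54s - 72t - 24st - 32t^2 - 30s^2 - 40st)(-8s + 7t - 9)    [distributive law]
= (-54s - 72t - 64st - 32t^2 - 30s^2)(-8s + 7t - 9)    [combine like terms]
= 432s^2 - 378st + 486s + 576st - 504t^2 + 648t + 512s^2t - 448st^2 + 576st + 256st^2 - 224t^3 + 288t^2 + 240s^3 - 210s^2t + 270s^2    [distributive law]
= 702s^2 + 774st + 486s - 216t^2 + 648t + 302s^2t - 192st^2 - 224t^3 + 240s^3    [combine like terms]

702s^2 + 774st + 486s - 216t^2 + 648t + 302s^2t - 192st^2 - 224t^3 + 240s^3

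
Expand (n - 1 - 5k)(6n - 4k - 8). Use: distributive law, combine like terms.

(n - 1 - 5k)(6n - 4k - 8)
= 6n² - 4kn - 8n - 6n + 4k + 8 - 30kn + 20k² + 40k    [distributive law]
= 6n² - 34kn - 14n + 44k + 8 + 20k²    [combine like terms]

6n² - 34kn - 14n + 44k + 8 + 20k²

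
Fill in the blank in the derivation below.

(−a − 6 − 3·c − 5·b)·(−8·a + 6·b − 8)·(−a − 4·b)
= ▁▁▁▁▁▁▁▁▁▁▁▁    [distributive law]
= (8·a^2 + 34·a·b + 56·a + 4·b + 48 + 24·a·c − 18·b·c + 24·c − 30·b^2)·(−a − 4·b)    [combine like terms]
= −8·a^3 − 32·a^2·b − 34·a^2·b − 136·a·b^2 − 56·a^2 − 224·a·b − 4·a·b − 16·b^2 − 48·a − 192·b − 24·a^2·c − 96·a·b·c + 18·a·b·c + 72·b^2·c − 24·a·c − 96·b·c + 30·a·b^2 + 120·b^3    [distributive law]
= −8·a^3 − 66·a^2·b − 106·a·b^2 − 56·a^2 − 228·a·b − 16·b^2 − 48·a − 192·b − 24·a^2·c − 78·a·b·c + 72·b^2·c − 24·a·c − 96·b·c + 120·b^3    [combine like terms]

After distributive law, the bracketed line is:

(8·a^2 − 6·a·b + 8·a + 48·a − 36·b + 48 + 24·a·c − 18·b·c + 24·c + 40·a·b − 30·b^2 + 40·b)·(−a − 4·b)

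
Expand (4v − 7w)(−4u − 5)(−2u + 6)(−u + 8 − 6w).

(4v − 7w)(−4u − 5)(−2u + 6)(−u + 8 − 6w)
= (−16uv − 20v + 28uw + 35w)(−2u + 6)(−u + 8 − 6w)    [distributive law]
= (32u²v − 96uv + 40uv − 120v − 56u²w + 168uw − 70uw + 210w)(−u + 8 − 6w)    [distributive law]
= (32u²v − 56uv − 120v − 56u²w + 98uw + 210w)(−u + 8 − 6w)    [combine like terms]
= −32u³v + 256u²v − 192u²vw + 56u²v − 448uv + 336uvw + 120uv − 960v + 720vw + 56u³w − 448u²w + 336u²w² − 98u²w + 784uw − 588uw² − 210uw + 1680w − 1260w²    [distributive law]
= −32u³v + 312u²v − 192u²vw − 328uv + 336uvw − 960v + 720vw + 56u³w − 546u²w + 336u²w² + 574uw − 588uw² + 1680w − 1260w²    [combine like terms]

−32u³v + 312u²v − 192u²vw − 328uv + 336uvw − 960v + 720vw + 56u³w − 546u²w + 336u²w² + 574uw − 588uw² + 1680w − 1260w²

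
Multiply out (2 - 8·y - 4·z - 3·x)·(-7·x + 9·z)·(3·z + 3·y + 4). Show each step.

-38·x·z + 182·x·y - 56·x - 90·z^2 - 234·y·z + 72·z + 171·x·y·z + 168·x·y^2 - 324·y·z^2 - 216·y^2·z + 3·x·z^2 - 108·z^3 + 63·x^2·z + 63·x^2·y + 84·x^2

(2 - 8·y - 4·z - 3·x)·(-7·x + 9·z)·(3·z + 3·y + 4)
= (-14·x + 18·z + 56·x·y - 72·y·z + 28·x·z - 36·z^2 + 21·x^2 - 27·x·z)·(3·z + 3·y + 4)    [distributive law]
= (-14·x + 18·z + 56·x·y - 72·y·z + x·z - 36·z^2 + 21·x^2)·(3·z + 3·y + 4)    [combine like terms]
= -42·x·z - 42·x·y - 56·x + 54·z^2 + 54·y·z + 72·z + 168·x·y·z + 168·x·y^2 + 224·x·y - 216·y·z^2 - 216·y^2·z - 288·y·z + 3·x·z^2 + 3·x·y·z + 4·x·z - 108·z^3 - 108·y·z^2 - 144·z^2 + 63·x^2·z + 63·x^2·y + 84·x^2    [distributive law]
= -38·x·z + 182·x·y - 56·x - 90·z^2 - 234·y·z + 72·z + 171·x·y·z + 168·x·y^2 - 324·y·z^2 - 216·y^2·z + 3·x·z^2 - 108·z^3 + 63·x^2·z + 63·x^2·y + 84·x^2    [combine like terms]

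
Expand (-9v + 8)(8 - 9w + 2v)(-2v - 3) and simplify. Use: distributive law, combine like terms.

(-9v + 8)(8 - 9w + 2v)(-2v - 3)
= (-72v + 81vw - 18v² + 64 - 72w + 16v)(-2v - 3)    [distributive law]
= (-56v + 81vw - 18v² + 64 - 72w)(-2v - 3)    [combine like terms]
= 112v² + 168v - 162v²w - 243vw + 36v³ + 54v² - 128v - 192 + 144vw + 216w    [distributive law]
= 166v² + 40v - 162v²w - 99vw + 36v³ - 192 + 216w    [combine like terms]

166v² + 40v - 162v²w - 99vw + 36v³ - 192 + 216w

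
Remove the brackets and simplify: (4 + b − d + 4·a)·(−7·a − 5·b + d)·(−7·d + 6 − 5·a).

(4 + b − d + 4·a)·(−7·a − 5·b + d)·(−7·d + 6 − 5·a)
= (−28·a − 20·b + 4·d − 7·a·b − 5·b^2 + b·d + 7·a·d + 5·b·d − d^2 − 28·a^2 − 20·a·b + 4·a·d)·(−7·d + 6 − 5·a)    [distributive law]
= (−28·a − 20·b + 4·d − 27·a·b − 5·b^2 + 6·b·d + 11·a·d − d^2 − 28·a^2)·(−7·d + 6 − 5·a)    [combine like terms]
= 196·a·d − 168·a + 140·a^2 + 140·b·d − 120·b + 100·a·b − 28·d^2 + 24·d − 20·a·d + 189·a·b·d − 162·a·b + 135·a^2·b + 35·b^2·d − 30·b^2 + 25·a·b^2 − 42·b·d^2 + 36·b·d − 30·a·b·d − 77·a·d^2 + 66·a·d − 55·a^2·d + 7·d^3 − 6·d^2 + 5·a·d^2 + 196·a^2·d − 168·a^2 + 140·a^3    [distributive law]
= 242·a·d − 168·a − 28·a^2 + 176·b·d − 120·b − 62·a·b − 34·d^2 + 24·d + 159·a·b·d + 135·a^2·b + 35·b^2·d − 30·b^2 + 25·a·b^2 − 42·b·d^2 − 72·a·d^2 + 141·a^2·d + 7·d^3 + 140·a^3    [combine like terms]

242·a·d − 168·a − 28·a^2 + 176·b·d − 120·b − 62·a·b − 34·d^2 + 24·d + 159·a·b·d + 135·a^2·b + 35·b^2·d − 30·b^2 + 25·a·b^2 − 42·b·d^2 − 72·a·d^2 + 141·a^2·d + 7·d^3 + 140·a^3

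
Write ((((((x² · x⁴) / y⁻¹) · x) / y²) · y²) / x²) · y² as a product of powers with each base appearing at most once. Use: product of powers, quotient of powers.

((((((x² · x⁴) / y⁻¹) · x) / y²) · y²) / x²) · y²
= (((((x⁶ / y⁻¹) · x) / y²) · y²) / x²) · y²    [product of powers]
= x⁵·y³    [quotient of powers; product of powers]

x⁵·y³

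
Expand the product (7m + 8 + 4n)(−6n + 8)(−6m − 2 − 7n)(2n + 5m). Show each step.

2694m²n² + 1260m³n + 376mn² − 1732m²n + 1716mn³ − 1680m³ − 3072mn − 2480m² − 832n² + 320n³ − 256n − 640m + 336n⁴

(7m + 8 + 4n)(−6n + 8)(−6m − 2 − 7n)(2n + 5m)
= (−42mn + 56m − 48n + 64 − 24n² + 32n)(−6m − 2 − 7n)(2n + 5m)    [distributive law]
= (−42mn + 56m − 16n + 64 − 24n²)(−6m − 2 − 7n)(2n + 5m)    [combine like terms]
= (252m²n + 84mn + 294mn² − 336m² − 112m − 392mn + 96mn + 32n + 112n² − 384m − 128 − 448n + 144mn² + 48n² + 168n³)(2n + 5m)    [distributive law]
= (252m²n − 212mn + 438mn² − 336m² − 496m − 416n + 160n² − 128 + 168n³)(2n + 5m)    [combine like terms]
= 504m²n² + 1260m³n − 424mn² − 1060m²n + 876mn³ + 2190m²n² − 672m²n − 1680m³ − 992mn − 2480m² − 832n² − 2080mn + 320n³ + 800mn² − 256n − 640m + 336n⁴ + 840mn³    [distributive law]
= 2694m²n² + 1260m³n + 376mn² − 1732m²n + 1716mn³ − 1680m³ − 3072mn − 2480m² − 832n² + 320n³ − 256n − 640m + 336n⁴    [combine like terms]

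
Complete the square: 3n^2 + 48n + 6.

3(n + 8)^2 − 186

3n^2 + 48n + 6
= 3(n^2 + 16n) + 6    [factor out 3 from the n-terms]
= 3(n^2 + 16n + 64 − 64) + 6    [add and subtract 64 inside the bracket]
= 3(n + 8)^2 − 192 + 6    [perfect-square identity]
= 3(n + 8)^2 − 186    [combine constants]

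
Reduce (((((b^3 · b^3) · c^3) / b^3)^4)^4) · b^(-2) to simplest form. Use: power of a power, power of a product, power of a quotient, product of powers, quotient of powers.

(((((b^3 · b^3) · c^3) / b^3)^4)^4) · b^(-2)
= ((((b^3 · b^3) · c^3) / b^3)^16) · b^(-2)    [power of a power]
= ((((b^3 · b^3) · c^3)^16) / ((b^3)^16)) · b^(-2)    [power of a quotient]
= ((((b^3 · b^3)^16) · ((c^3)^16)) / ((b^3)^16)) · b^(-2)    [power of a product]
= (((((b^3)^16) · ((b^3)^16)) · ((c^3)^16)) / ((b^3)^16)) · b^(-2)    [power of a product]
= (((b^48 · ((b^3)^16)) · ((c^3)^16)) / ((b^3)^16)) · b^(-2)    [power of a power]
= (((b^48 · b^48) · ((c^3)^16)) / ((b^3)^16)) · b^(-2)    [power of a power]
= ((b^96 · ((c^3)^16)) / ((b^3)^16)) · b^(-2)    [product of powers]
= ((b^96 · c^48) / ((b^3)^16)) · b^(-2)    [power of a power]
= ((b^96 · c^48) / b^48) · b^(-2)    [power of a power]
= b^46c^48    [quotient of powers; product of powers]

b^46c^48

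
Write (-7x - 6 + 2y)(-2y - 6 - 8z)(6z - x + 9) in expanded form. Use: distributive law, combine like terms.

100xyz - 14x^2y + 126xy + 708xz - 42x^2 + 342x + 336xz^2 - 56x^2z + 648z + 324 + 288z^2 - 24y^2z + 4xy^2 - 36y^2 - 96yz^2 - 144yz

(-7x - 6 + 2y)(-2y - 6 - 8z)(6z - x + 9)
= (14xy + 42x + 56xz + 12y + 36 + 48z - 4y^2 - 12y - 16yz)(6z - x + 9)    [distributive law]
= (14xy + 42x + 56xz + 36 + 48z - 4y^2 - 16yz)(6z - x + 9)    [combine like terms]
= 84xyz - 14x^2y + 126xy + 252xz - 42x^2 + 378x + 336xz^2 - 56x^2z + 504xz + 216z - 36x + 324 + 288z^2 - 48xz + 432z - 24y^2z + 4xy^2 - 36y^2 - 96yz^2 + 16xyz - 144yz    [distributive law]
= 100xyz - 14x^2y + 126xy + 708xz - 42x^2 + 342x + 336xz^2 - 56x^2z + 648z + 324 + 288z^2 - 24y^2z + 4xy^2 - 36y^2 - 96yz^2 - 144yz    [combine like terms]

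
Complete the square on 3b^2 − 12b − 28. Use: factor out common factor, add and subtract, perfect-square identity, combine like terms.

3(b − 2)^2 − 40

3b^2 − 12b − 28
= 3(b^2 − 4b) − 28    [factor out 3 from the b-terms]
= 3(b^2 − 4b + 4 − 4) − 28    [add and subtract 4 inside the bracket]
= 3(b − 2)^2 − 12 − 28    [perfect-square identity]
= 3(b − 2)^2 − 40    [combine constants]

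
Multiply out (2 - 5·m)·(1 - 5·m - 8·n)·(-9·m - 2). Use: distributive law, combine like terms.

(2 - 5·m)·(1 - 5·m - 8·n)·(-9·m - 2)
= (2 - 10·m - 16·n - 5·m + 25·m² + 40·m·n)·(-9·m - 2)    [distributive law]
= (2 - 15·m - 16·n + 25·m² + 40·m·n)·(-9·m - 2)    [combine like terms]
= -18·m - 4 + 135·m² + 30·m + 144·m·n + 32·n - 225·m³ - 50·m² - 360·m²·n - 80·m·n    [distributive law]
= 12·m - 4 + 85·m² + 64·m·n + 32·n - 225·m³ - 360·m²·n    [combine like terms]

12·m - 4 + 85·m² + 64·m·n + 32·n - 225·m³ - 360·m²·n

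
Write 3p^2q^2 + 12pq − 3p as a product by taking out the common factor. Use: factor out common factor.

3p^2q^2 + 12pq − 3p
= 3(p^2q^2 + 4pq − p)    [factor out 3]
= 3p(pq^2 + 4q − 1)    [factor out p]

3p(pq^2 + 4q − 1)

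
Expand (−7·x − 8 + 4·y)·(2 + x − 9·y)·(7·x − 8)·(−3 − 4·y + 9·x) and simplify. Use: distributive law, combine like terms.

870·x² − 799·x²·y − 735·x³ + 960·x − 6088·x·y + 4417·x³·y − 441·x⁴ − 4144·x²·y² + 3252·x·y² − 384 + 1408·y + 1696·y² + 1008·x·y³ − 1152·y³

(−7·x − 8 + 4·y)·(2 + x − 9·y)·(7·x − 8)·(−3 − 4·y + 9·x)
= (−14·x − 7·x² + 63·x·y − 16 − 8·x + 72·y + 8·y + 4·x·y − 36·y²)·(7·x − 8)·(−3 − 4·y + 9·x)    [distributive law]
= (−22·x − 7·x² + 67·x·y − 16 + 80·y − 36·y²)·(7·x − 8)·(−3 − 4·y + 9·x)    [combine like terms]
= (−154·x² + 176·x − 49·x³ + 56·x² + 469·x²·y − 536·x·y − 112·x + 128 + 560·x·y − 640·y − 252·x·y² + 288·y²)·(−3 − 4·y + 9·x)    [distributive law]
= (−98·x² + 64·x − 49·x³ + 469·x²·y + 24·x·y + 128 − 640·y − 252·x·y² + 288·y²)·(−3 − 4·y + 9·x)    [combine like terms]
= 294·x² + 392·x²·y − 882·x³ − 192·x − 256·x·y + 576·x² + 147·x³ + 196·x³·y − 441·x⁴ − 1407·x²·y − 1876·x²·y² + 4221·x³·y − 72·x·y − 96·x·y² + 216·x²·y − 384 − 512·y + 1152·x + 1920·y + 2560·y² − 5760·x·y + 756·x·y² + 1008·x·y³ − 2268·x²·y² − 864·y² − 1152·y³ + 2592·x·y²    [distributive law]
= 870·x² − 799·x²·y − 735·x³ + 960·x − 6088·x·y + 4417·x³·y − 441·x⁴ − 4144·x²·y² + 3252·x·y² − 384 + 1408·y + 1696·y² + 1008·x·y³ − 1152·y³    [combine like terms]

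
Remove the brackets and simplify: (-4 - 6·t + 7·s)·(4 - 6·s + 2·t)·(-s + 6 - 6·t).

328·s - 96 - 96·t - 304·s^2 + 20·s·t + 120·t^2 + 202·s^2·t - 288·s·t^2 + 72·t^3 + 42·s^3

(-4 - 6·t + 7·s)·(4 - 6·s + 2·t)·(-s + 6 - 6·t)
= (-16 + 24·s - 8·t - 24·t + 36·s·t - 12·t^2 + 28·s - 42·s^2 + 14·s·t)·(-s + 6 - 6·t)    [distributive law]
= (-16 + 52·s - 32·t + 50·s·t - 12·t^2 - 42·s^2)·(-s + 6 - 6·t)    [combine like terms]
= 16·s - 96 + 96·t - 52·s^2 + 312·s - 312·s·t + 32·s·t - 192·t + 192·t^2 - 50·s^2·t + 300·s·t - 300·s·t^2 + 12·s·t^2 - 72·t^2 + 72·t^3 + 42·s^3 - 252·s^2 + 252·s^2·t    [distributive law]
= 328·s - 96 - 96·t - 304·s^2 + 20·s·t + 120·t^2 + 202·s^2·t - 288·s·t^2 + 72·t^3 + 42·s^3    [combine like terms]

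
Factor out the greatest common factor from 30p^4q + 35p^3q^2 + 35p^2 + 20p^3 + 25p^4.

5p^2(6p^2q + 7pq^2 + 7 + 4p + 5p^2)

30p^4q + 35p^3q^2 + 35p^2 + 20p^3 + 25p^4
= 5(6p^4q + 7p^3q^2 + 7p^2 + 4p^3 + 5p^4)    [factor out 5]
= 5p^2(6p^2q + 7pq^2 + 7 + 4p + 5p^2)    [factor out p^2]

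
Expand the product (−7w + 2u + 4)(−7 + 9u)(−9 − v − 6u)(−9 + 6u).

3969w − 5103uw + 441vw − 861uvw − 1764u²w + 378u²vw + 2268u³w + 1782u + 2466u² + 366uv + 30u²v − 792u³ − 108u³v − 648u⁴ − 2268 − 252v

(−7w + 2u + 4)(−7 + 9u)(−9 − v − 6u)(−9 + 6u)
= (49w − 63uw − 14u + 18u² − 28 + 36u)(−9 − v − 6u)(−9 + 6u)    [distributive law]
= (49w − 63uw + 22u + 18u² − 28)(−9 − v − 6u)(−9 + 6u)    [combine like terms]
= (−441w − 49vw − 294uw + 567uw + 63uvw + 378u²w − 198u − 22uv − 132u² − 162u² − 18u²v − 108u³ + 252 + 28v + 168u)(−9 + 6u)    [distributive law]
= (−441w − 49vw + 273uw + 63uvw + 378u²w − 30u − 22uv − 294u² − 18u²v − 108u³ + 252 + 28v)(−9 + 6u)    [combine like terms]
= 3969w − 2646uw + 441vw − 294uvw − 2457uw + 1638u²w − 567uvw + 378u²vw − 3402u²w + 2268u³w + 270u − 180u² + 198uv − 132u²v + 2646u² − 1764u³ + 162u²v − 108u³v + 972u³ − 648u⁴ − 2268 + 1512u − 252v + 168uv    [distributive law]
= 3969w − 5103uw + 441vw − 861uvw − 1764u²w + 378u²vw + 2268u³w + 1782u + 2466u² + 366uv + 30u²v − 792u³ − 108u³v − 648u⁴ − 2268 − 252v    [combine like terms]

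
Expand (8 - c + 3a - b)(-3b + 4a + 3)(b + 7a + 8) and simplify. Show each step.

(8 - c + 3a - b)(-3b + 4a + 3)(b + 7a + 8)
= (-24b + 32a + 24 + 3bc - 4ac - 3c - 9ab + 12a^2 + 9a + 3b^2 - 4ab - 3b)(b + 7a + 8)    [distributive law]
= (-27b + 41a + 24 + 3bc - 4ac - 3c - 13ab + 12a^2 + 3b^2)(b + 7a + 8)    [combine like terms]
= -27b^2 - 189ab - 216b + 41ab + 287a^2 + 328a + 24b + 168a + 192 + 3b^2c + 21abc + 24bc - 4abc - 28a^2c - 32ac - 3bc - 21ac - 24c - 13ab^2 - 91a^2b - 104ab + 12a^2b + 84a^3 + 96a^2 + 3b^3 + 21ab^2 + 24b^2    [distributive law]
= -3b^2 - 252ab - 192b + 383a^2 + 496a + 192 + 3b^2c + 17abc + 21bc - 28a^2c - 53ac - 24c + 8ab^2 - 79a^2b + 84a^3 + 3b^3    [combine like terms]

-3b^2 - 252ab - 192b + 383a^2 + 496a + 192 + 3b^2c + 17abc + 21bc - 28a^2c - 53ac - 24c + 8ab^2 - 79a^2b + 84a^3 + 3b^3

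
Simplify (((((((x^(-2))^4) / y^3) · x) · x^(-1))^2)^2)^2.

x^(-64)y^(-24)

(((((((x^(-2))^4) / y^3) · x) · x^(-1))^2)^2)^2
= ((((((x^(-2))^4) / y^3) · x) · x^(-1))^2)^4    [power of a power]
= (((((x^(-2))^4) / y^3) · x) · x^(-1))^8    [power of a power]
= (((((x^(-2))^4) / y^3) · x)^8) · ((x^(-1))^8)    [power of a product]
= (((((x^(-2))^4) / y^3)^8) · (x^8)) · ((x^(-1))^8)    [power of a product]
= (((((x^(-2))^4)^8) / ((y^3)^8)) · (x^8)) · ((x^(-1))^8)    [power of a quotient]
= ((((x^(-2))^32) / ((y^3)^8)) · (x^8)) · ((x^(-1))^8)    [power of a power]
= ((x^(-64) / ((y^3)^8)) · (x^8)) · ((x^(-1))^8)    [power of a power]
= ((x^(-64) / y^24) · (x^8)) · ((x^(-1))^8)    [power of a power]
= ((x^(-64) / y^24) · x^8) · x^(-8)    [power of a power]
= x^(-64)y^(-24)    [quotient of powers; product of powers]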